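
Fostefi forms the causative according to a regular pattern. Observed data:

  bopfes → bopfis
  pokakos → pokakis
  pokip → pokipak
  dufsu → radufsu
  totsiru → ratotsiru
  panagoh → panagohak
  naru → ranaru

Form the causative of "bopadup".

"bopadup" ends in -p. The one such stem in the data (pokip → pokipak) adds -ak, so the same rule applies.
So bopadup → bopadupak.

bopadupak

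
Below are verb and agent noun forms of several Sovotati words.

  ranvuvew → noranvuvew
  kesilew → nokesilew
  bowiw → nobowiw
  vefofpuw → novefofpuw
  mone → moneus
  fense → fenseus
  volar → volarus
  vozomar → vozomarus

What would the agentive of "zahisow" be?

ranvuvew and mone both have last vowel 'e' yet inflect differently (noranvuvew, moneus), so the last vowel is not what conditions the rule; the final letter is.
"zahisow" ends in -w. The stems ending in -w (ranvuvew → noranvuvew, kesilew → nokesilew, bowiw → nobowiw) add the prefix no-.
So zahisow → nozahisow.

nozahisow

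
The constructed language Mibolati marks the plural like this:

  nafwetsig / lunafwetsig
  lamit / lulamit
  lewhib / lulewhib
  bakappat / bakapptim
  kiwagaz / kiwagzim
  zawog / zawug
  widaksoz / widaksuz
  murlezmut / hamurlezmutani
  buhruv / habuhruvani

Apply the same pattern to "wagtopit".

luwagtopit

"wagtopit" has last vowel 'i'. The stems whose last vowel is 'i' (nafwetsig → lunafwetsig, lamit → lulamit, lewhib → lulewhib) add the prefix lu-.
The other patterns: stems whose last vowel is 'a' delete the last vowel and add -im; stems whose last vowel is 'o' change the last vowel to 'u'; stems whose last vowel is 'u' add ha- … -ani around the stem.
So wagtopit → luwagtopit.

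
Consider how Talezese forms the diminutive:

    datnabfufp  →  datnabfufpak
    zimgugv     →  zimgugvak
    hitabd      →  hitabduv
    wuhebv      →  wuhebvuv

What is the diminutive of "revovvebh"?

revovvebhuv

wuhebv and zimgugv both end in -v yet inflect differently (wuhebvuv, zimgugvak), so the final letter is not what conditions the rule; the second-to-last letter is.
"revovvebh" has second-to-last letter 'b'. The stems whose second-to-last letter is 'b' (hitabd → hitabduv, wuhebv → wuhebvuv) add -uv.
The other pattern: stems whose second-to-last letter is 'f' or 'g' add -ak.
So revovvebh → revovvebhuv.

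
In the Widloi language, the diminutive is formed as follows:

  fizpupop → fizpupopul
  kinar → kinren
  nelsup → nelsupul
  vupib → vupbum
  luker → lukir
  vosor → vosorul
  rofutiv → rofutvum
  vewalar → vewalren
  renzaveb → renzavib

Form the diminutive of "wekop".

wekopul

luker and vosor both end in -r yet inflect differently (lukir, vosorul), so the final letter is not what conditions the rule; the last vowel is.
"wekop" has last vowel 'o'. The stems whose last vowel is 'o' (vosor → vosorul, fizpupop → fizpupopul) add -ul.
The other patterns: stems whose last vowel is 'e' change the last vowel to 'i'; stems whose last vowel is 'a' delete the last vowel and add -en; stems whose last vowel is 'i' delete the last vowel and add -um.
So wekop → wekopul.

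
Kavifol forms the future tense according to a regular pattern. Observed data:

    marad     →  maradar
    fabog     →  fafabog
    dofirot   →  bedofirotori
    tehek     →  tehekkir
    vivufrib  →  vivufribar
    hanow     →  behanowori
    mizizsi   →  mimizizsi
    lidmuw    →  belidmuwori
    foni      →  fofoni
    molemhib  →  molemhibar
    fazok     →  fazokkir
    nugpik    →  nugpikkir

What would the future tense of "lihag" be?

lilihag

molemhib and mizizsi both have last vowel 'i' yet inflect differently (molemhibar, mimizizsi), so the last vowel is not what conditions the rule; the final letter is.
"lihag" ends in -g. The one such stem in the data (fabog → fafabog) repeats the first consonant+vowel as a prefix (as do mizizsi, foni), so the same rule applies.
The other patterns: stems ending in -b or -d add -ar; stems ending in -k double the final consonant and add -ir; stems ending in -t or -w add be- … -ori around the stem.
So lihag → lilihag.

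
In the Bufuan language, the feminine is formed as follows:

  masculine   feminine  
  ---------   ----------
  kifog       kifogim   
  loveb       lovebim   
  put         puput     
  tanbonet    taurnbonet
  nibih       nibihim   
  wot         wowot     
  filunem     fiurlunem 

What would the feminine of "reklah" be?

wot and tanbonet both end in -t yet inflect differently (wowot, taurnbonet), so the final letter is not what conditions the rule; the number of vowels is.
"reklah" has 2 vowels. The stems with 2 vowels (nibih → nibihim, loveb → lovebim, kifog → kifogim) add -im.
So reklah → reklahim.

reklahim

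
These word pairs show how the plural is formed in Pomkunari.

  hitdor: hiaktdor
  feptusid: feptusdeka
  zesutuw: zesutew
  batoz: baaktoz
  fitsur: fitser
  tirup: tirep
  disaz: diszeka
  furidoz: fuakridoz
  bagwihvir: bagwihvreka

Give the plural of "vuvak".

vuvkeka

fitsur and hitdor both end in -r yet inflect differently (fitser, hiaktdor), so the final letter is not what conditions the rule; the last vowel is.
"vuvak" has last vowel 'a'. The one such stem in the data (disaz → diszeka) deletes the last vowel and adds -eka (as do feptusid, bagwihvir), so the same rule applies.
The other patterns: stems whose last vowel is 'u' change the last vowel to 'e'; stems whose last vowel is 'o' insert -ak- after the first vowel.
So vuvak → vuvkeka.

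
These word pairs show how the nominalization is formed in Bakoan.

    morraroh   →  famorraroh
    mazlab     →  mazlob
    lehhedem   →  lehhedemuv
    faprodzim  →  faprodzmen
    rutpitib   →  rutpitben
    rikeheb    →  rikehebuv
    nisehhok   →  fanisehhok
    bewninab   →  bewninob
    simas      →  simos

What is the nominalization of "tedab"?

tedob

"tedab" has last vowel 'a'. The stems whose last vowel is 'a' (simas → simos, bewninab → bewninob, mazlab → mazlob) change the last vowel to 'o'.
The other patterns: stems whose last vowel is 'o' add the prefix fa-; stems whose last vowel is 'i' delete the last vowel and add -en; stems whose last vowel is 'e' add -uv.
So tedab → tedob.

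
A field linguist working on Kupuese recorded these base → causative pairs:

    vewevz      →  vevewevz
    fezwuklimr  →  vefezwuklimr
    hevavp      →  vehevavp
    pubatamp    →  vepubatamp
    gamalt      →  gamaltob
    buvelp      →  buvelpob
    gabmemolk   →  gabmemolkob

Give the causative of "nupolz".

"nupolz" has second-to-last letter 'l'. The stems whose second-to-last letter is 'l' (gamalt → gamaltob, gabmemolk → gabmemolkob, buvelp → buvelpob) add -ob.
So nupolz → nupolzob.

nupolzob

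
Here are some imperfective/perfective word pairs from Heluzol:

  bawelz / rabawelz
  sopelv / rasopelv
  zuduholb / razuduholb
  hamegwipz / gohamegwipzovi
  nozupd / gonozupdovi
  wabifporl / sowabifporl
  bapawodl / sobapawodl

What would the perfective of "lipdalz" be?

ralipdalz

bawelz and hamegwipz both end in -z yet inflect differently (rabawelz, gohamegwipzovi), so the final letter is not what conditions the rule; the second-to-last letter is.
"lipdalz" has second-to-last letter 'l'. The stems whose second-to-last letter is 'l' (bawelz → rabawelz, sopelv → rasopelv, zuduholb → razuduholb) add the prefix ra-.
The other patterns: stems whose second-to-last letter is 'p' add go- … -ovi around the stem; stems whose second-to-last letter is 'd' or 'r' add the prefix so-.
So lipdalz → ralipdalz.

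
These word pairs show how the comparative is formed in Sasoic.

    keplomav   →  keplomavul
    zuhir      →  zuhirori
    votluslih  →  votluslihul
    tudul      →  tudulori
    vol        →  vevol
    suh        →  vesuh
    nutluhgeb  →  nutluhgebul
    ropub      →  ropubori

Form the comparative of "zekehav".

vol and tudul both end in -l yet inflect differently (vevol, tudulori), so the final letter is not what conditions the rule; the number of vowels is.
"zekehav" has 3 vowels. The stems with 3 vowels (nutluhgeb → nutluhgebul, keplomav → keplomavul, votluslih → votluslihul) add -ul.
So zekehav → zekehavul.

zekehavul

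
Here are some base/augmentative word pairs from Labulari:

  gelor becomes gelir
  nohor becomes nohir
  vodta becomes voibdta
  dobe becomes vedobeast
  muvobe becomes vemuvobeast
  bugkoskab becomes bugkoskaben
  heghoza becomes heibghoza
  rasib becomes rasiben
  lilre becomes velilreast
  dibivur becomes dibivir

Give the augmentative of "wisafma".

bugkoskab and heghoza both have last vowel 'a' yet inflect differently (bugkoskaben, heibghoza), so the last vowel is not what conditions the rule; the final letter is.
"wisafma" ends in -a. The stems ending in -a (heghoza → heibghoza, vodta → voibdta) insert -ib- after the first vowel.
So wisafma → wiibsafma.

wiibsafma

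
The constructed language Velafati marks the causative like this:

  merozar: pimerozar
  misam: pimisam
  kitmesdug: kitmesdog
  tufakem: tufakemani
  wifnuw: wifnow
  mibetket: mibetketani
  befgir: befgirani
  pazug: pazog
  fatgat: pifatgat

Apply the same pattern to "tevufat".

fatgat and mibetket both end in -t yet inflect differently (pifatgat, mibetketani), so the final letter is not what conditions the rule; the last vowel is.
"tevufat" has last vowel 'a'. The stems whose last vowel is 'a' (fatgat → pifatgat, misam → pimisam, merozar → pimerozar) add the prefix pi-.
The other patterns: stems whose last vowel is 'u' change the last vowel to 'o'; stems whose last vowel is 'e' or 'i' add -ani.
So tevufat → pitevufat.

pitevufat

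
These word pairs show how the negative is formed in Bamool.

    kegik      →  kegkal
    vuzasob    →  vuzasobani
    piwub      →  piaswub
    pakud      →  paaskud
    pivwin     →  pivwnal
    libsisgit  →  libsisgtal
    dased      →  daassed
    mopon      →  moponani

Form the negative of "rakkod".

rakkodani

"rakkod" has last vowel 'o'. The stems whose last vowel is 'o' (vuzasob → vuzasobani, mopon → moponani) add -ani.
The other patterns: stems whose last vowel is 'i' delete the last vowel and add -al; stems whose last vowel is 'e' or 'u' insert -as- after the first vowel.
So rakkod → rakkodani.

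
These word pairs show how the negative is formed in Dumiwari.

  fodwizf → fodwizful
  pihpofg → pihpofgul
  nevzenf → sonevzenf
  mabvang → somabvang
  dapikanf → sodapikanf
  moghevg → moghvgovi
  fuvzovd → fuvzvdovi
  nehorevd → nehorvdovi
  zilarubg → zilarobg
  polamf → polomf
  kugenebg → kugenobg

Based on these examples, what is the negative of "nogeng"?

sonogeng

fodwizf and nevzenf both end in -f yet inflect differently (fodwizful, sonevzenf), so the final letter is not what conditions the rule; the second-to-last letter is.
"nogeng" has second-to-last letter 'n'. The stems whose second-to-last letter is 'n' (nevzenf → sonevzenf, mabvang → somabvang, dapikanf → sodapikanf) add the prefix so-.
The other patterns: stems whose second-to-last letter is 'f' or 'z' add -ul; stems whose second-to-last letter is 'v' delete the last vowel and add -ovi; stems whose second-to-last letter is 'b' or 'm' change the last vowel to 'o'.
So nogeng → sonogeng.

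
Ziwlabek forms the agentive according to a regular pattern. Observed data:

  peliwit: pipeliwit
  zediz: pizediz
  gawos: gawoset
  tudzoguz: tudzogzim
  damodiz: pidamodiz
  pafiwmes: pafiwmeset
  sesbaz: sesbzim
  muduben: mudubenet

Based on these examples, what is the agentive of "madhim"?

damodiz and tudzoguz both end in -z yet inflect differently (pidamodiz, tudzogzim), so the final letter is not what conditions the rule; the last vowel is.
"madhim" has last vowel 'i'. The stems whose last vowel is 'i' (damodiz → pidamodiz, zediz → pizediz, peliwit → pipeliwit) add the prefix pi-.
So madhim → pimadhim.

pimadhim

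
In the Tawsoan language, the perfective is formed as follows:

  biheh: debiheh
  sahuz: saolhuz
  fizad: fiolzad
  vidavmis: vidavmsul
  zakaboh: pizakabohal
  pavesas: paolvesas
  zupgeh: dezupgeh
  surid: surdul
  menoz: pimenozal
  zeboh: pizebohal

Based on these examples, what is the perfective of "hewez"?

dehewez

surid and fizad both end in -d yet inflect differently (surdul, fiolzad), so the final letter is not what conditions the rule; the last vowel is.
"hewez" has last vowel 'e'. The stems whose last vowel is 'e' (biheh → debiheh, zupgeh → dezupgeh) add the prefix de-.
The other patterns: stems whose last vowel is 'i' delete the last vowel and add -ul; stems whose last vowel is 'a' or 'u' insert -ol- after the first vowel; stems whose last vowel is 'o' add pi- … -al around the stem.
So hewez → dehewez.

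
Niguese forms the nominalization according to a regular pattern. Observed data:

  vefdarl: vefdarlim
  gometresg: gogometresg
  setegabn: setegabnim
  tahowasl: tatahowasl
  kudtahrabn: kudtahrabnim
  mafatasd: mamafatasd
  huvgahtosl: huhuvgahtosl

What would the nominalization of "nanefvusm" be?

nananefvusm

"nanefvusm" has second-to-last letter 's'. The stems whose second-to-last letter is 's' (huvgahtosl → huhuvgahtosl, mafatasd → mamafatasd, tahowasl → tatahowasl) repeat the first consonant+vowel as a prefix.
The other pattern: stems whose second-to-last letter is 'b' or 'r' add -im.
So nanefvusm → nananefvusm.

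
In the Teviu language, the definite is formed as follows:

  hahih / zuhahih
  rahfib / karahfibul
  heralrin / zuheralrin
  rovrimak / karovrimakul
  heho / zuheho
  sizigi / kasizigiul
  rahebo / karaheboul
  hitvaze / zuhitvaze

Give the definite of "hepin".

zuhepin

heho and rahebo both end in -o yet inflect differently (zuheho, karaheboul), so the final letter is not what conditions the rule; the first letter is.
"hepin" begins with h-. The stems beginning with h- (hitvaze → zuhitvaze, hahih → zuhahih, heho → zuheho) add the prefix zu-.
So hepin → zuhepin.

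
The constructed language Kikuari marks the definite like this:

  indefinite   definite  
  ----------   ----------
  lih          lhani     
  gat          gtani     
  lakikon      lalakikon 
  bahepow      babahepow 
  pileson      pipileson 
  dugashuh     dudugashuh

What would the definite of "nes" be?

lih and dugashuh both end in -h yet inflect differently (lhani, dudugashuh), so the final letter is not what conditions the rule; the number of vowels is.
"nes" has 1 vowel. The stems with 1 vowel (lih → lhani, gat → gtani) delete the last vowel and add -ani.
So nes → nsani.

nsani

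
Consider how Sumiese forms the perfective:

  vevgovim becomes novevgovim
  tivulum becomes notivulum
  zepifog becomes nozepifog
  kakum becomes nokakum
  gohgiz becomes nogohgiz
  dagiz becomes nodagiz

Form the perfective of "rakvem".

Every pair shown (vevgovim → novevgovim, tivulum → notivulum, zepifog → nozepifog, …) follows the same rule: add the prefix no-.
So rakvem → norakvem.

norakvem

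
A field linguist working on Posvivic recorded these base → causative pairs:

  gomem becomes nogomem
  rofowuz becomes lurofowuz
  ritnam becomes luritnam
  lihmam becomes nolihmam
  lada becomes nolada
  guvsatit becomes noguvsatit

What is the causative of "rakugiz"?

lurakugiz

"rakugiz" begins with r-. The stems beginning with r- (rofowuz → lurofowuz, ritnam → luritnam) add the prefix lu-.
So rakugiz → lurakugiz.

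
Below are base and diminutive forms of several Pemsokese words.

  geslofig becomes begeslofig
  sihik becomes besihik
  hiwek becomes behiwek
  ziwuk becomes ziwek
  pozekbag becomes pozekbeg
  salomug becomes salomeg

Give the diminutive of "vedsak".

sihik and ziwuk both end in -k yet inflect differently (besihik, ziwek), so the final letter is not what conditions the rule; the last vowel is.
"vedsak" has last vowel 'a'. The one such stem in the data (pozekbag → pozekbeg) changes the last vowel to 'e' (as do ziwuk, salomug), so the same rule applies.
The other pattern: stems whose last vowel is 'e' or 'i' add the prefix be-.
So vedsak → vedsek.

vedsek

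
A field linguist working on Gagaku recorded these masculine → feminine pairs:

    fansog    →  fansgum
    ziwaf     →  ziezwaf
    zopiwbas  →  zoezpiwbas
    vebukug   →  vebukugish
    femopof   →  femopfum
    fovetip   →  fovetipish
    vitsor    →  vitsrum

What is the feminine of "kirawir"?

femopof and ziwaf both end in -f yet inflect differently (femopfum, ziezwaf), so the final letter is not what conditions the rule; the last vowel is.
"kirawir" has last vowel 'i'. The one such stem in the data (fovetip → fovetipish) adds -ish, so the same rule applies.
The other patterns: stems whose last vowel is 'o' delete the last vowel and add -um; stems whose last vowel is 'a' insert -ez- after the first vowel.
So kirawir → kirawirish.

kirawirish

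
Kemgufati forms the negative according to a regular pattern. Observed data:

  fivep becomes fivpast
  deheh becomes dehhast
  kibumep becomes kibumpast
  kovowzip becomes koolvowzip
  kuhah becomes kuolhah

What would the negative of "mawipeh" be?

"mawipeh" has last vowel 'e'. The stems whose last vowel is 'e' (fivep → fivpast, deheh → dehhast, kibumep → kibumpast) delete the last vowel and add -ast.
The other pattern: stems whose last vowel is 'a' or 'i' insert -ol- after the first vowel.
So mawipeh → mawiphast.

mawiphast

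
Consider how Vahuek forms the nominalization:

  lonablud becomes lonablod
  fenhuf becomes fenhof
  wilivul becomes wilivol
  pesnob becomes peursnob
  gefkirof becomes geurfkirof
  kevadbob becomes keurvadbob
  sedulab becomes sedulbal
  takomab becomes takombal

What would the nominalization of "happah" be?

happhal

fenhuf and gefkirof both end in -f yet inflect differently (fenhof, geurfkirof), so the final letter is not what conditions the rule; the last vowel is.
"happah" has last vowel 'a'. The stems whose last vowel is 'a' (sedulab → sedulbal, takomab → takombal) delete the last vowel and add -al.
So happah → happhal.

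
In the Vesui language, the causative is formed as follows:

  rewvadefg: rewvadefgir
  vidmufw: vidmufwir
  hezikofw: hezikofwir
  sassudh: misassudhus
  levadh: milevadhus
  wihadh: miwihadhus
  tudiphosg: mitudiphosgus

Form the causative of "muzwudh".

rewvadefg and tudiphosg both end in -g yet inflect differently (rewvadefgir, mitudiphosgus), so the final letter is not what conditions the rule; the second-to-last letter is.
"muzwudh" has second-to-last letter 'd'. The stems whose second-to-last letter is 'd' (sassudh → misassudhus, levadh → milevadhus, wihadh → miwihadhus) add mi- … -us around the stem.
The other pattern: stems whose second-to-last letter is 'f' add -ir.
So muzwudh → mimuzwudhus.

mimuzwudhus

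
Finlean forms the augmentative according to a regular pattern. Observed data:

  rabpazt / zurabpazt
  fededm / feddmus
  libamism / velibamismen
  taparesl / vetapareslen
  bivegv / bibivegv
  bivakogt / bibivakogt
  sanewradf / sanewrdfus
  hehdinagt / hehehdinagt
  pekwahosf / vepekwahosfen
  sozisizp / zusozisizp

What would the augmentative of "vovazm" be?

rabpazt and bivakogt both end in -t yet inflect differently (zurabpazt, bibivakogt), so the final letter is not what conditions the rule; the second-to-last letter is.
"vovazm" has second-to-last letter 'z'. The stems whose second-to-last letter is 'z' (sozisizp → zusozisizp, rabpazt → zurabpazt) add the prefix zu-.
The other patterns: stems whose second-to-last letter is 's' add ve- … -en around the stem; stems whose second-to-last letter is 'g' repeat the first consonant+vowel as a prefix; stems whose second-to-last letter is 'd' delete the last vowel and add -us.
So vovazm → zuvovazm.

zuvovazm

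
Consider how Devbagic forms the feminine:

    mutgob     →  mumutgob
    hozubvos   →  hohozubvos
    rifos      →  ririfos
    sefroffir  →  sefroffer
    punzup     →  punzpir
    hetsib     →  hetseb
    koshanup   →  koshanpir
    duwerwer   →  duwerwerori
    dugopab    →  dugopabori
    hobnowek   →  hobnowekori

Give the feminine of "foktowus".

foktowsir

hetsib and mutgob both end in -b yet inflect differently (hetseb, mumutgob), so the final letter is not what conditions the rule; the last vowel is.
"foktowus" has last vowel 'u'. The stems whose last vowel is 'u' (koshanup → koshanpir, punzup → punzpir) delete the last vowel and add -ir.
The other patterns: stems whose last vowel is 'i' change the last vowel to 'e'; stems whose last vowel is 'o' repeat the first consonant+vowel as a prefix; stems whose last vowel is 'a' or 'e' add -ori.
So foktowus → foktowsir.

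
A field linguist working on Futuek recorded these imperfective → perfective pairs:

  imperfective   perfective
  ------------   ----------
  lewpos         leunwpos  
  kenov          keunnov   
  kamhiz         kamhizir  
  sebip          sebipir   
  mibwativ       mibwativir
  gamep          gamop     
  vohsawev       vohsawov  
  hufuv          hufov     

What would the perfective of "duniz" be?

dunizir

kenov and mibwativ both end in -v yet inflect differently (keunnov, mibwativir), so the final letter is not what conditions the rule; the last vowel is.
"duniz" has last vowel 'i'. The stems whose last vowel is 'i' (kamhiz → kamhizir, sebip → sebipir, mibwativ → mibwativir) add -ir.
So duniz → dunizir.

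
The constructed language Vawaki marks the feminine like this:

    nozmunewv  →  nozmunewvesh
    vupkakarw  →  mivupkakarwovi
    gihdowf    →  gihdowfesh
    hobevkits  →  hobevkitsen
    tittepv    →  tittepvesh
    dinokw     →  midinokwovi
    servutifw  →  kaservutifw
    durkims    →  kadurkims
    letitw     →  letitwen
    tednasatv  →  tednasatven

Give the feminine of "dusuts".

dusutsen

"dusuts" has second-to-last letter 't'. The stems whose second-to-last letter is 't' (letitw → letitwen, hobevkits → hobevkitsen, tednasatv → tednasatven) add -en.
So dusuts → dusutsen.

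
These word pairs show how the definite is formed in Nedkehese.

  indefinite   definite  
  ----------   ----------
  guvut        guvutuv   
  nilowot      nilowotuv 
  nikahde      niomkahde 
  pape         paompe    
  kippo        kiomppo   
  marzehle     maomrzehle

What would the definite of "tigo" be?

tiomgo

nilowot and kippo both have last vowel 'o' yet inflect differently (nilowotuv, kiomppo), so the last vowel is not what conditions the rule; whether the stem ends in a vowel or a consonant is.
"tigo" ends in a vowel. The stems ending in a vowel (nikahde → niomkahde, pape → paompe, kippo → kiomppo) insert -om- after the first vowel.
The other pattern: stems ending in a consonant add -uv.
So tigo → tiomgo.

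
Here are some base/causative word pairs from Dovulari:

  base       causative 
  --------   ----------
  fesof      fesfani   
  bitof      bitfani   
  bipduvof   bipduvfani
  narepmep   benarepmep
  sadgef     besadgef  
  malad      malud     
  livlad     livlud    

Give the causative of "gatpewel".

"gatpewel" has last vowel 'e'. The stems whose last vowel is 'e' (narepmep → benarepmep, sadgef → besadgef) add the prefix be-.
The other patterns: stems whose last vowel is 'o' delete the last vowel and add -ani; stems whose last vowel is 'a' change the last vowel to 'u'.
So gatpewel → begatpewel.

begatpewel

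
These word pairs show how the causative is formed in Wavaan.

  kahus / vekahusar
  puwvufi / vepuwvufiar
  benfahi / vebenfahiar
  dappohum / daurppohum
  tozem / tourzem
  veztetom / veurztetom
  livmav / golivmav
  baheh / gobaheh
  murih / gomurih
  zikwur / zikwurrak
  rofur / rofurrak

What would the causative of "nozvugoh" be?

kahus and dappohum both have last vowel 'u' yet inflect differently (vekahusar, daurppohum), so the last vowel is not what conditions the rule; the final letter is.
"nozvugoh" ends in -h. The stems ending in -h (baheh → gobaheh, murih → gomurih) add the prefix go-.
The other patterns: stems ending in -i or -s add ve- … -ar around the stem; stems ending in -m insert -ur- after the first vowel; stems ending in -r double the final consonant and add -ak.
So nozvugoh → gonozvugoh.

gonozvugoh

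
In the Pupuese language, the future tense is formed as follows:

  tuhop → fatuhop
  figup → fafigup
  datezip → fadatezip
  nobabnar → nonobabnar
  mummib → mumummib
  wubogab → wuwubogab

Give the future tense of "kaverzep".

fakaverzep

datezip and mummib both have last vowel 'i' yet inflect differently (fadatezip, mumummib), so the last vowel is not what conditions the rule; the final letter is.
"kaverzep" ends in -p. The stems ending in -p (tuhop → fatuhop, figup → fafigup, datezip → fadatezip) add the prefix fa-.
So kaverzep → fakaverzep.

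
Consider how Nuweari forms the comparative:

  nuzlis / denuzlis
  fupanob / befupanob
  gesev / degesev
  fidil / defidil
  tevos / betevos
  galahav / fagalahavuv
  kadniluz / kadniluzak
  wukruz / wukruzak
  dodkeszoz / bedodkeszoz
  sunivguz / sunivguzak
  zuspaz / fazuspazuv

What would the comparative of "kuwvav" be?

gesev and galahav both end in -v yet inflect differently (degesev, fagalahavuv), so the final letter is not what conditions the rule; the last vowel is.
"kuwvav" has last vowel 'a'. The stems whose last vowel is 'a' (zuspaz → fazuspazuv, galahav → fagalahavuv) add fa- … -uv around the stem.
So kuwvav → fakuwvavuv.

fakuwvavuv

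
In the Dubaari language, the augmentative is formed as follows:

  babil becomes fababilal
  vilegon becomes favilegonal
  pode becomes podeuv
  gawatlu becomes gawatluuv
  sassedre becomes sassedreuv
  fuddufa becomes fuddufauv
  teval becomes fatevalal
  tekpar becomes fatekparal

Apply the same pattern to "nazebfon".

fuddufa and teval both have last vowel 'a' yet inflect differently (fuddufauv, fatevalal), so the last vowel is not what conditions the rule; whether the stem ends in a vowel or a consonant is.
"nazebfon" ends in a consonant. The stems ending in a consonant (teval → fatevalal, vilegon → favilegonal, babil → fababilal) add fa- … -al around the stem.
So nazebfon → fanazebfonal.

fanazebfonal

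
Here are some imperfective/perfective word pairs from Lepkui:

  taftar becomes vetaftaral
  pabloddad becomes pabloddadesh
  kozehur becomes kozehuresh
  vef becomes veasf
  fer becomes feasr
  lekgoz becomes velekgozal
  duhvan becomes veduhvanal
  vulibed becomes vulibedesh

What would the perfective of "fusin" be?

vefusinal

"fusin" has 2 vowels. The stems with 2 vowels (taftar → vetaftaral, duhvan → veduhvanal, lekgoz → velekgozal) add ve- … -al around the stem.
So fusin → vefusinal.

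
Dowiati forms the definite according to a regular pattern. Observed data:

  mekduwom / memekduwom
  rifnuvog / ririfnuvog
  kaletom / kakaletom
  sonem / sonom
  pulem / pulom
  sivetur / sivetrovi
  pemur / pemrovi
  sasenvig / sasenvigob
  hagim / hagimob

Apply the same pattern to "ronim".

ronimob

"ronim" has last vowel 'i'. The stems whose last vowel is 'i' (sasenvig → sasenvigob, hagim → hagimob) add -ob.
The other patterns: stems whose last vowel is 'o' repeat the first consonant+vowel as a prefix; stems whose last vowel is 'e' change the last vowel to 'o'; stems whose last vowel is 'u' delete the last vowel and add -ovi.
So ronim → ronimob.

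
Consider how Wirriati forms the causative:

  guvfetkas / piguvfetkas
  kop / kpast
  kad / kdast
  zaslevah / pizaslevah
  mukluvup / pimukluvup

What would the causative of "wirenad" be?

piwirenad

mukluvup and kop both end in -p yet inflect differently (pimukluvup, kpast), so the final letter is not what conditions the rule; the number of vowels is.
"wirenad" has 3 vowels. The stems with 3 vowels (mukluvup → pimukluvup, guvfetkas → piguvfetkas, zaslevah → pizaslevah) add the prefix pi-.
So wirenad → piwirenad.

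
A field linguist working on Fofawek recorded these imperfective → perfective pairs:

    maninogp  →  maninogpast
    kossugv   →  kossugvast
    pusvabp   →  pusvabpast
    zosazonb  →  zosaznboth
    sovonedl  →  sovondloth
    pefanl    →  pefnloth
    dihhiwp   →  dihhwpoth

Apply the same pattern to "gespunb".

gespnboth

maninogp and dihhiwp both end in -p yet inflect differently (maninogpast, dihhwpoth), so the final letter is not what conditions the rule; the second-to-last letter is.
"gespunb" has second-to-last letter 'n'. The stems whose second-to-last letter is 'n' (zosazonb → zosaznboth, pefanl → pefnloth) delete the last vowel and add -oth.
So gespunb → gespnboth.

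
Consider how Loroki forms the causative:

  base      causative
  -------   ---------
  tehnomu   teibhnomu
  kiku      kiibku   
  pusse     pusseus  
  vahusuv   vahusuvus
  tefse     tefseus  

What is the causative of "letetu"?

tehnomu and vahusuv both have last vowel 'u' yet inflect differently (teibhnomu, vahusuvus), so the last vowel is not what conditions the rule; the final letter is.
"letetu" ends in -u. The stems ending in -u (tehnomu → teibhnomu, kiku → kiibku) insert -ib- after the first vowel.
The other pattern: stems ending in -e or -v add -us.
So letetu → leibtetu.

leibtetu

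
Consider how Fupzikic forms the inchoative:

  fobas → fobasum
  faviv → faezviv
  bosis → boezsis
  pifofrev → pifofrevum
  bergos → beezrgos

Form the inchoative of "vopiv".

voezpiv

fobas and bergos both end in -s yet inflect differently (fobasum, beezrgos), so the final letter is not what conditions the rule; the last vowel is.
"vopiv" has last vowel 'i'. The stems whose last vowel is 'i' (bosis → boezsis, faviv → faezviv) insert -ez- after the first vowel.
So vopiv → voezpiv.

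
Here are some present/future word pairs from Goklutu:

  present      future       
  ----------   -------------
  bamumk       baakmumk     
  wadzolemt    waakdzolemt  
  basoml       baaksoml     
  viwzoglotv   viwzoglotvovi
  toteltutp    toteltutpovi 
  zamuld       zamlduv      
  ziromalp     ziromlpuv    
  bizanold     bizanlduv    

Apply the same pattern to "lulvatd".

lulvatdovi

"lulvatd" has second-to-last letter 't'. The stems whose second-to-last letter is 't' (viwzoglotv → viwzoglotvovi, toteltutp → toteltutpovi) add -ovi.
So lulvatd → lulvatdovi.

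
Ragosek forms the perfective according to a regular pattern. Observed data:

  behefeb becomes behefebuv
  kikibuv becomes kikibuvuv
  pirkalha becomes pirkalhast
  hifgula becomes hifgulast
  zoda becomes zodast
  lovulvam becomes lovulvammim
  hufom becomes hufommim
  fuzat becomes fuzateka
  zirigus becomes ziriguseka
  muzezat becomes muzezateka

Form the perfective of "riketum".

riketummim

pirkalha and lovulvam both have last vowel 'a' yet inflect differently (pirkalhast, lovulvammim), so the last vowel is not what conditions the rule; the final letter is.
"riketum" ends in -m. The stems ending in -m (lovulvam → lovulvammim, hufom → hufommim) double the final consonant and add -im.
The other patterns: stems ending in -b or -v add -uv; stems ending in -a drop the final letter and add -ast; stems ending in -s or -t add -eka.
So riketum → riketummim.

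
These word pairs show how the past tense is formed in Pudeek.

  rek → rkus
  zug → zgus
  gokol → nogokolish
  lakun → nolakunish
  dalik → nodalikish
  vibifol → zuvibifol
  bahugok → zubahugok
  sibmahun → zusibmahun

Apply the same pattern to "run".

rnus

rek and dalik both end in -k yet inflect differently (rkus, nodalikish), so the final letter is not what conditions the rule; the number of vowels is.
"run" has 1 vowel. The stems with 1 vowel (rek → rkus, zug → zgus) delete the last vowel and add -us.
So run → rnus.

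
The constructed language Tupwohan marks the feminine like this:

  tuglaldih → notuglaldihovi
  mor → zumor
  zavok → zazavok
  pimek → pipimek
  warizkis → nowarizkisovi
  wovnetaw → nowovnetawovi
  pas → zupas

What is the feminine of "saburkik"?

nosaburkikovi

pas and warizkis both end in -s yet inflect differently (zupas, nowarizkisovi), so the final letter is not what conditions the rule; the number of vowels is.
"saburkik" has 3 vowels. The stems with 3 vowels (warizkis → nowarizkisovi, wovnetaw → nowovnetawovi, tuglaldih → notuglaldihovi) add no- … -ovi around the stem.
The other patterns: stems with 1 vowel add the prefix zu-; stems with 2 vowels repeat the first consonant+vowel as a prefix.
So saburkik → nosaburkikovi.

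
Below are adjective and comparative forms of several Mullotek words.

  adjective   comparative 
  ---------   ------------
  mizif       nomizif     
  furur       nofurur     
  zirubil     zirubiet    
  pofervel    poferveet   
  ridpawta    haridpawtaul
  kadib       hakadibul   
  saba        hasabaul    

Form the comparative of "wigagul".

mizif and zirubil both have last vowel 'i' yet inflect differently (nomizif, zirubiet), so the last vowel is not what conditions the rule; the final letter is.
"wigagul" ends in -l. The stems ending in -l (zirubil → zirubiet, pofervel → poferveet) drop the final letter and add -et.
So wigagul → wigaguet.

wigaguet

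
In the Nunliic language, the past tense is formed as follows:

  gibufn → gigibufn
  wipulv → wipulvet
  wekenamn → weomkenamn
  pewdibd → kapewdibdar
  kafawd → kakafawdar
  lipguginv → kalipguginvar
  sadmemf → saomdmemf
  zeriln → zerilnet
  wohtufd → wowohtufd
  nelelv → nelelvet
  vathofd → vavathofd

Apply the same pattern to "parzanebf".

kaparzanebfar

"parzanebf" has second-to-last letter 'b'. The one such stem in the data (pewdibd → kapewdibdar) adds ka- … -ar around the stem, so the same rule applies.
So parzanebf → kaparzanebfar.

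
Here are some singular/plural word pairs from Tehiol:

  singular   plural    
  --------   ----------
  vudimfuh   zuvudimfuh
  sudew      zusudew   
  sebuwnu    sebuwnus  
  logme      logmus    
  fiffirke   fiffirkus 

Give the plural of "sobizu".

sobizus

sudew and fiffirke both have last vowel 'e' yet inflect differently (zusudew, fiffirkus), so the last vowel is not what conditions the rule; whether the stem ends in a vowel or a consonant is.
"sobizu" ends in a vowel. The stems ending in a vowel (fiffirke → fiffirkus, logme → logmus, sebuwnu → sebuwnus) drop the final letter and add -us.
The other pattern: stems ending in a consonant add the prefix zu-.
So sobizu → sobizus.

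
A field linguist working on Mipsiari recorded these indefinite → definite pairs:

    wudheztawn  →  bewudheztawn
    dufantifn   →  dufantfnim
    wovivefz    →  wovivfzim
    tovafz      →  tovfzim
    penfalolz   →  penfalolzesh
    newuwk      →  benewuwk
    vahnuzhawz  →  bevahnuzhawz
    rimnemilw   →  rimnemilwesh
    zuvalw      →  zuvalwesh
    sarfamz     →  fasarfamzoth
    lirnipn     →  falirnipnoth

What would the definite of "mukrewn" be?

bemukrewn

"mukrewn" has second-to-last letter 'w'. The stems whose second-to-last letter is 'w' (vahnuzhawz → bevahnuzhawz, wudheztawn → bewudheztawn, newuwk → benewuwk) add the prefix be-.
So mukrewn → bemukrewn.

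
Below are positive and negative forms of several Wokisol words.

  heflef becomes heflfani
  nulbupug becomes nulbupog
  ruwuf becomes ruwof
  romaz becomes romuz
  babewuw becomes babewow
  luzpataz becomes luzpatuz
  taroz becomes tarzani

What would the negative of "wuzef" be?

luzpataz and taroz both end in -z yet inflect differently (luzpatuz, tarzani), so the final letter is not what conditions the rule; the last vowel is.
"wuzef" has last vowel 'e'. The one such stem in the data (heflef → heflfani) deletes the last vowel and adds -ani (as does taroz), so the same rule applies.
The other patterns: stems whose last vowel is 'u' change the last vowel to 'o'; stems whose last vowel is 'a' change the last vowel to 'u'.
So wuzef → wuzfani.

wuzfani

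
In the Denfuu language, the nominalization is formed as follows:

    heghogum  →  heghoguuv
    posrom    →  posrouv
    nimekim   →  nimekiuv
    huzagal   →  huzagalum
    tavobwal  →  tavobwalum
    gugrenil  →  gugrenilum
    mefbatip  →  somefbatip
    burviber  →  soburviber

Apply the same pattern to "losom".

losouv

nimekim and gugrenil both have last vowel 'i' yet inflect differently (nimekiuv, gugrenilum), so the last vowel is not what conditions the rule; the final letter is.
"losom" ends in -m. The stems ending in -m (heghogum → heghoguuv, posrom → posrouv, nimekim → nimekiuv) drop the final letter and add -uv.
So losom → losouv.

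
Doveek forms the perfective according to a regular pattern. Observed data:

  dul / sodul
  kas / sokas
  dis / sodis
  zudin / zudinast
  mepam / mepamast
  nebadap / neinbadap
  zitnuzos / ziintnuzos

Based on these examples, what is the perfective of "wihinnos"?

"wihinnos" has 3 vowels. The stems with 3 vowels (nebadap → neinbadap, zitnuzos → ziintnuzos) insert -in- after the first vowel.
The other patterns: stems with 1 vowel add the prefix so-; stems with 2 vowels add -ast.
So wihinnos → wiinhinnos.

wiinhinnos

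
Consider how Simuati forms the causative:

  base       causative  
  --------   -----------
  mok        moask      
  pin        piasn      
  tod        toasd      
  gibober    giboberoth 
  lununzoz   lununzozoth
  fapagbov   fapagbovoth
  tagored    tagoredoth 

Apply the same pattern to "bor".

"bor" has 1 vowel. The stems with 1 vowel (mok → moask, pin → piasn, tod → toasd) insert -as- after the first vowel.
The other pattern: stems with 3 vowels add -oth.
So bor → boasr.

boasr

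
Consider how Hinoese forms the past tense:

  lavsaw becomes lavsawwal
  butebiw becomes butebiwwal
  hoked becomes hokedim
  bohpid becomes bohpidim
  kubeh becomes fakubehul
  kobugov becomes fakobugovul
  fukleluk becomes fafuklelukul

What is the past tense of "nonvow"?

butebiw and bohpid both have last vowel 'i' yet inflect differently (butebiwwal, bohpidim), so the last vowel is not what conditions the rule; the final letter is.
"nonvow" ends in -w. The stems ending in -w (lavsaw → lavsawwal, butebiw → butebiwwal) double the final consonant and add -al.
The other patterns: stems ending in -d add -im; stems ending in -h, -k or -v add fa- … -ul around the stem.
So nonvow → nonvowwal.

nonvowwal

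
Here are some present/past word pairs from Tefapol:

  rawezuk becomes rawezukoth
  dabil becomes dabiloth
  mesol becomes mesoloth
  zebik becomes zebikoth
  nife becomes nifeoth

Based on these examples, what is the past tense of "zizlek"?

zizlekoth

Every pair shown (rawezuk → rawezukoth, dabil → dabiloth, mesol → mesoloth, …) follows the same rule: add -oth.
So zizlek → zizlekoth.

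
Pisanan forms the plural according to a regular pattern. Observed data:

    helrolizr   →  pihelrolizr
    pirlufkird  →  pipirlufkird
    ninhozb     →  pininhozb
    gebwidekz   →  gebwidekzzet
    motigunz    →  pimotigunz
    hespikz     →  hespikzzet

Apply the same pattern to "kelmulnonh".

pikelmulnonh

hespikz and motigunz both end in -z yet inflect differently (hespikzzet, pimotigunz), so the final letter is not what conditions the rule; the second-to-last letter is.
"kelmulnonh" has second-to-last letter 'n'. The one such stem in the data (motigunz → pimotigunz) adds the prefix pi-, so the same rule applies.
The other pattern: stems whose second-to-last letter is 'k' double the final consonant and add -et.
So kelmulnonh → pikelmulnonh.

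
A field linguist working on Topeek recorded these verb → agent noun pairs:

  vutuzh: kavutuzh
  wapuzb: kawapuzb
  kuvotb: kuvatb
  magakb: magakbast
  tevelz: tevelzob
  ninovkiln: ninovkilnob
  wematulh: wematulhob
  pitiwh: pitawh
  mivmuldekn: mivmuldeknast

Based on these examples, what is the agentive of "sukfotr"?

mivmuldekn and ninovkiln both end in -n yet inflect differently (mivmuldeknast, ninovkilnob), so the final letter is not what conditions the rule; the second-to-last letter is.
"sukfotr" has second-to-last letter 't'. The one such stem in the data (kuvotb → kuvatb) changes the last vowel to 'a' (as does pitiwh), so the same rule applies.
The other patterns: stems whose second-to-last letter is 'k' add -ast; stems whose second-to-last letter is 'l' add -ob; stems whose second-to-last letter is 'z' add the prefix ka-.
So sukfotr → sukfatr.

sukfatr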